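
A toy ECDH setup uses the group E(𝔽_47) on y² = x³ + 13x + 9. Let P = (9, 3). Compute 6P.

(8, 22)

Repeated addition: build up to 6P.
2P: tangent at (9, 3): λ = (3·9² + 13)/(2·3) ≡ 21/6. 6⁻¹ ≡ 8 (mod 47) since 6·8 = 48 ≡ 1, so λ ≡ 21·8 ≡ 27.
  x = λ² - 9 - 9 = 729 - 18 ≡ 6; y = λ·(9 - 6) - 3 ≡ 31. → (6, 31)
3P: (6, 31) + (9, 3). λ = (3 - 31)/(9 - 6) ≡ 19/3 mod 47. 3⁻¹ ≡ 16 (mod 47) since 3·16 = 48 ≡ 1, so λ ≡ 22.
  x = λ² - 6 - 9 = 484 - 15 ≡ 46; y = λ·(6 - 46) - 31 ≡ 29. → (46, 29)
4P: (46, 29) + (9, 3). λ = (3 - 29)/(9 - 46) ≡ 21/10 mod 47. 10⁻¹ ≡ 33 (mod 47), so λ ≡ 35.
  x = λ² - 46 - 9 = 1225 - 55 ≡ 42; y = λ·(46 - 42) - 29 ≡ 17. → (42, 17)
5P: (42, 17) + (9, 3). λ = (3 - 17)/(9 - 42) ≡ 33/14 mod 47. 14⁻¹ ≡ 37 (mod 47) since 14·37 = 518 ≡ 1, so λ ≡ 46.
  x = λ² - 42 - 9 = 2116 - 51 ≡ 44; y = λ·(42 - 44) - 17 ≡ 32. → (44, 32)
6P: (44, 32) + (9, 3). λ = (3 - 32)/(9 - 44) ≡ 18/12 mod 47. 12⁻¹ ≡ 4 (mod 47), so λ ≡ 25.
  x = λ² - 44 - 9 = 625 - 53 ≡ 8; y = λ·(44 - 8) - 32 ≡ 22. → (8, 22)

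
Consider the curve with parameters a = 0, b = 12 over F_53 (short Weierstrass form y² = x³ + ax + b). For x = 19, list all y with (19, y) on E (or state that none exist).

x³ + 0x + 12 = 6871 ≡ 34 (mod 53).
34 is a non-residue mod 53; no y exists.

none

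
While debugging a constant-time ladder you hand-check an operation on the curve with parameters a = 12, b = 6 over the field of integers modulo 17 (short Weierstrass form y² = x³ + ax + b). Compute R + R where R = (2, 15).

tangent at (2, 15): λ = (3·2² + 12)/(2·15) ≡ 7/13. 13⁻¹ ≡ 4 (mod 17) since 13·4 = 52 ≡ 1, so λ ≡ 7·4 ≡ 11.
  x = λ² - 2 - 2 = 121 - 4 ≡ 15; y = λ·(2 - 15) - 15 ≡ 12. → (15, 12)

(15, 12)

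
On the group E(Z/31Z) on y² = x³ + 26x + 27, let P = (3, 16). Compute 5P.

(15, 17)

Repeated addition: build up to 5P.
2P: tangent at (3, 16): λ = (3·3² + 26)/(2·16) ≡ 22/1. 1⁻¹ ≡ 1 (mod 31) since 1·1 = 1 ≡ 1, so λ ≡ 22·1 ≡ 22.
  x = λ² - 3 - 3 = 484 - 6 ≡ 13; y = λ·(3 - 13) - 16 ≡ 12. → (13, 12)
3P: (13, 12) + (3, 16). λ = (16 - 12)/(3 - 13) ≡ 4/21 mod 31. 21⁻¹ ≡ 3 (mod 31) since 21·3 = 63 ≡ 1, so λ ≡ 12.
  x = λ² - 13 - 3 = 144 - 16 ≡ 4; y = λ·(13 - 4) - 12 ≡ 3. → (4, 3)
4P: (4, 3) + (3, 16). λ = (16 - 3)/(3 - 4) ≡ 13/30 mod 31. 30⁻¹ ≡ 30 (mod 31) since 30·30 = 900 ≡ 1, so λ ≡ 18.
  x = λ² - 4 - 3 = 324 - 7 ≡ 7; y = λ·(4 - 7) - 3 ≡ 5. → (7, 5)
5P: (7, 5) + (3, 16). λ = (16 - 5)/(3 - 7) ≡ 11/27 mod 31. 27⁻¹ ≡ 23 (mod 31) since 27·23 = 621 ≡ 1, so λ ≡ 5.
  x = λ² - 7 - 3 = 25 - 10 ≡ 15; y = λ·(7 - 15) - 5 ≡ 17. → (15, 17)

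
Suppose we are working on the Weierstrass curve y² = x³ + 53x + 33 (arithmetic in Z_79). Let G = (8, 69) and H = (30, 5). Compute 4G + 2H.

First 4G:
Repeated addition: build up to 4G.
2G: tangent at (8, 69): λ = (3·8² + 53)/(2·69) ≡ 8/59. 59⁻¹ ≡ 75 (mod 79), so λ ≡ 8·75 ≡ 47.
  x = λ² - 8 - 8 = 2209 - 16 ≡ 60; y = λ·(8 - 60) - 69 ≡ 15. → (60, 15)
3G: (60, 15) + (8, 69). λ = (69 - 15)/(8 - 60) ≡ 54/27 mod 79. 27⁻¹ ≡ 41 (mod 79) since 27·41 = 1107 ≡ 1, so λ ≡ 2.
  x = λ² - 60 - 8 = 4 - 68 ≡ 15; y = λ·(60 - 15) - 15 ≡ 75. → (15, 75)
4G: (15, 75) + (8, 69). λ = (69 - 75)/(8 - 15) ≡ 73/72 mod 79. 72⁻¹ ≡ 45 (mod 79), so λ ≡ 46.
  x = λ² - 15 - 8 = 2116 - 23 ≡ 39; y = λ·(15 - 39) - 75 ≡ 6. → (39, 6)
4G = (39, 6).
Next 2H:
Repeated addition: build up to 2H.
2H: tangent at (30, 5): λ = (3·30² + 53)/(2·5) ≡ 67/10. 10⁻¹ ≡ 8 (mod 79), so λ ≡ 67·8 ≡ 62.
  x = λ² - 30 - 30 = 3844 - 60 ≡ 71; y = λ·(30 - 71) - 5 ≡ 60. → (71, 60)
2H = (71, 60).
Finally 4G + 2H:
(39, 6) + (71, 60). λ = (60 - 6)/(71 - 39) ≡ 54/32 mod 79. 32⁻¹ ≡ 42 (mod 79), so λ ≡ 56.
  x = λ² - 39 - 71 = 3136 - 110 ≡ 24; y = λ·(39 - 24) - 6 ≡ 44. → (24, 44)

(24, 44)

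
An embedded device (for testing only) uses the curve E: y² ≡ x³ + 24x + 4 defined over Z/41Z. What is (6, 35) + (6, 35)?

(27, 32)

tangent at (6, 35): λ = (3·6² + 24)/(2·35) ≡ 9/29. 29⁻¹ ≡ 17 (mod 41), so λ ≡ 9·17 ≡ 30.
  x = λ² - 6 - 6 = 900 - 12 ≡ 27; y = λ·(6 - 27) - 35 ≡ 32. → (27, 32)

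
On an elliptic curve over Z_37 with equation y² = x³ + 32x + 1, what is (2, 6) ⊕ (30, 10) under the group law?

(2, 6) + (30, 10). λ = (10 - 6)/(30 - 2) ≡ 4/28 mod 37. 28⁻¹ ≡ 4 (mod 37), so λ ≡ 16.
  x = λ² - 2 - 30 = 256 - 32 ≡ 2; y = λ·(2 - 2) - 6 ≡ 31. → (2, 31)

(2, 31)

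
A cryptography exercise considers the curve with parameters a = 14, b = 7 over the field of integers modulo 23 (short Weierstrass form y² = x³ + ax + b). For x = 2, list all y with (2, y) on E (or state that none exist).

x³ + 14x + 7 = 43 ≡ 20 (mod 23).
20 is a non-residue mod 23; no y exists.

none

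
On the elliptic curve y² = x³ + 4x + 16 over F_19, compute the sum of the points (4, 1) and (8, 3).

(12, 14)

(4, 1) + (8, 3). λ = (3 - 1)/(8 - 4) ≡ 2/4 mod 19. 4⁻¹ ≡ 5 (mod 19) since 4·5 = 20 ≡ 1, so λ ≡ 10.
  x = λ² - 4 - 8 = 100 - 12 ≡ 12; y = λ·(4 - 12) - 1 ≡ 14. → (12, 14)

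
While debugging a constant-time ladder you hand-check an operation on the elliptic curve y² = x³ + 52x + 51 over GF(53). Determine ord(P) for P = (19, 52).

2P: tangent at (19, 52): λ = (3·19² + 52)/(2·52) ≡ 22/51. 51⁻¹ ≡ 26 (mod 53) since 51·26 = 1326 ≡ 1, so λ ≡ 22·26 ≡ 42.
  x = λ² - 19 - 19 = 1764 - 38 ≡ 30; y = λ·(19 - 30) - 52 ≡ 16. → (30, 16)
3P: (30, 16) + (19, 52). λ = (52 - 16)/(19 - 30) ≡ 36/42 mod 53. 42⁻¹ ≡ 24 (mod 53), so λ ≡ 16.
  x = λ² - 30 - 19 = 256 - 49 ≡ 48; y = λ·(30 - 48) - 16 ≡ 14. → (48, 14)
4P: (48, 14) + (19, 52). λ = (52 - 14)/(19 - 48) ≡ 38/24 mod 53. 24⁻¹ ≡ 42 (mod 53), so λ ≡ 6.
  x = λ² - 48 - 19 = 36 - 67 ≡ 22; y = λ·(48 - 22) - 14 ≡ 36. → (22, 36)
5P: (22, 36) + (19, 52). λ = (52 - 36)/(19 - 22) ≡ 16/50 mod 53. 50⁻¹ ≡ 35 (mod 53) since 50·35 = 1750 ≡ 1, so λ ≡ 30.
  x = λ² - 22 - 19 = 900 - 41 ≡ 11; y = λ·(22 - 11) - 36 ≡ 29. → (11, 29)
6P: (11, 29) + (19, 52). λ = (52 - 29)/(19 - 11) ≡ 23/8 mod 53. 8⁻¹ ≡ 20 (mod 53), so λ ≡ 36.
  x = λ² - 11 - 19 = 1296 - 30 ≡ 47; y = λ·(11 - 47) - 29 ≡ 0. → (47, 0)
7P: (47, 0) + (19, 52). λ = (52 - 0)/(19 - 47) ≡ 52/25 mod 53. 25⁻¹ ≡ 17 (mod 53), so λ ≡ 36.
  x = λ² - 47 - 19 = 1296 - 66 ≡ 11; y = λ·(47 - 11) - 0 ≡ 24. → (11, 24)
8P: (11, 24) + (19, 52). λ = (52 - 24)/(19 - 11) ≡ 28/8 mod 53. 8⁻¹ ≡ 20 (mod 53), so λ ≡ 30.
  x = λ² - 11 - 19 = 900 - 30 ≡ 22; y = λ·(11 - 22) - 24 ≡ 17. → (22, 17)
9P: (22, 17) + (19, 52). λ = (52 - 17)/(19 - 22) ≡ 35/50 mod 53. 50⁻¹ ≡ 35 (mod 53), so λ ≡ 6.
  x = λ² - 22 - 19 = 36 - 41 ≡ 48; y = λ·(22 - 48) - 17 ≡ 39. → (48, 39)
10P: (48, 39) + (19, 52). λ = (52 - 39)/(19 - 48) ≡ 13/24 mod 53. 24⁻¹ ≡ 42 (mod 53), so λ ≡ 16.
  x = λ² - 48 - 19 = 256 - 67 ≡ 30; y = λ·(48 - 30) - 39 ≡ 37. → (30, 37)
11P: (30, 37) + (19, 52). λ = (52 - 37)/(19 - 30) ≡ 15/42 mod 53. 42⁻¹ ≡ 24 (mod 53), so λ ≡ 42.
  x = λ² - 30 - 19 = 1764 - 49 ≡ 19; y = λ·(30 - 19) - 37 ≡ 1. → (19, 1)
12P: (19, 1) + (19, 52): same x and y₁ ≡ -y₂, so the sum is O.
12P = O, so the order is 12.

12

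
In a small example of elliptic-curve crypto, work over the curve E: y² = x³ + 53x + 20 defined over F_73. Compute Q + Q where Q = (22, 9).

tangent at (22, 9): λ = (3·22² + 53)/(2·9) ≡ 45/18. 18⁻¹ ≡ 69 (mod 73), so λ ≡ 45·69 ≡ 39.
  x = λ² - 22 - 22 = 1521 - 44 ≡ 17; y = λ·(22 - 17) - 9 ≡ 40. → (17, 40)

(17, 40)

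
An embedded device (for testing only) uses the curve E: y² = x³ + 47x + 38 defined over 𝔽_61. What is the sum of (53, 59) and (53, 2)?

The two points share x = 53 and their y-coordinates satisfy 59 + 2 ≡ 0 (mod 61), so they are inverses. Their sum is 𝒪.

O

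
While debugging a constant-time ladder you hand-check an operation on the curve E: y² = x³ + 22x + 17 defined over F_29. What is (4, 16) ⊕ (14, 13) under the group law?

(5, 22)

(4, 16) + (14, 13). λ = (13 - 16)/(14 - 4) ≡ 26/10 mod 29. 10⁻¹ ≡ 3 (mod 29), so λ ≡ 20.
  x = λ² - 4 - 14 = 400 - 18 ≡ 5; y = λ·(4 - 5) - 16 ≡ 22. → (5, 22)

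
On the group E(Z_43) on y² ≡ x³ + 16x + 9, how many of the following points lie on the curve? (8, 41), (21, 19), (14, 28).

(8, 41): 41² ≡ 4, rhs ≡ 4 → on.
(21, 19): 19² ≡ 17, rhs ≡ 17 → on.
(14, 28): 28² ≡ 10, rhs ≡ 10 → on.

3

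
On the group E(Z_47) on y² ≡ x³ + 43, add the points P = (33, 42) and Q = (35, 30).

(15, 38)

(33, 42) + (35, 30). λ = (30 - 42)/(35 - 33) ≡ 35/2 mod 47. 2⁻¹ ≡ 24 (mod 47), so λ ≡ 41.
  x = λ² - 33 - 35 = 1681 - 68 ≡ 15; y = λ·(33 - 15) - 42 ≡ 38. → (15, 38)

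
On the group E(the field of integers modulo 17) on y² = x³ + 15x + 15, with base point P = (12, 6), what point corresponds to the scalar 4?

Double-and-add on 4 = (100)₂. Start with P = (12, 6) for the leading 1-bit.
double: tangent at (12, 6): λ = (3·12² + 15)/(2·6) ≡ 5/12. 12⁻¹ ≡ 10 (mod 17), so λ ≡ 5·10 ≡ 16.
  x = λ² - 12 - 12 = 256 - 24 ≡ 11; y = λ·(12 - 11) - 6 ≡ 10. → (11, 10)
double: tangent at (11, 10): λ = (3·11² + 15)/(2·10) ≡ 4/3. 3⁻¹ ≡ 6 (mod 17), so λ ≡ 4·6 ≡ 7.
  x = λ² - 11 - 11 = 49 - 22 ≡ 10; y = λ·(11 - 10) - 10 ≡ 14. → (10, 14)

(10, 14)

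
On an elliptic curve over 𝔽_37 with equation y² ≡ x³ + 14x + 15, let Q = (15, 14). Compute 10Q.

Repeated addition: build up to 10Q.
2Q: tangent at (15, 14): λ = (3·15² + 14)/(2·14) ≡ 23/28. 28⁻¹ ≡ 4 (mod 37), so λ ≡ 23·4 ≡ 18.
  x = λ² - 15 - 15 = 324 - 30 ≡ 35; y = λ·(15 - 35) - 14 ≡ 33. → (35, 33)
3Q: (35, 33) + (15, 14). λ = (14 - 33)/(15 - 35) ≡ 18/17 mod 37. 17⁻¹ ≡ 24 (mod 37), so λ ≡ 25.
  x = λ² - 35 - 15 = 625 - 50 ≡ 20; y = λ·(35 - 20) - 33 ≡ 9. → (20, 9)
4Q: (20, 9) + (15, 14). λ = (14 - 9)/(15 - 20) ≡ 5/32 mod 37. 32⁻¹ ≡ 22 (mod 37), so λ ≡ 36.
  x = λ² - 20 - 15 = 1296 - 35 ≡ 3; y = λ·(20 - 3) - 9 ≡ 11. → (3, 11)
5Q: (3, 11) + (15, 14). λ = (14 - 11)/(15 - 3) ≡ 3/12 mod 37. 12⁻¹ ≡ 34 (mod 37), so λ ≡ 28.
  x = λ² - 3 - 15 = 784 - 18 ≡ 26; y = λ·(3 - 26) - 11 ≡ 11. → (26, 11)
6Q: (26, 11) + (15, 14). λ = (14 - 11)/(15 - 26) ≡ 3/26 mod 37. 26⁻¹ ≡ 10 (mod 37) since 26·10 = 260 ≡ 1, so λ ≡ 30.
  x = λ² - 26 - 15 = 900 - 41 ≡ 8; y = λ·(26 - 8) - 11 ≡ 11. → (8, 11)
7Q: (8, 11) + (15, 14). λ = (14 - 11)/(15 - 8) ≡ 3/7 mod 37. 7⁻¹ ≡ 16 (mod 37), so λ ≡ 11.
  x = λ² - 8 - 15 = 121 - 23 ≡ 24; y = λ·(8 - 24) - 11 ≡ 35. → (24, 35)
8Q: (24, 35) + (15, 14). λ = (14 - 35)/(15 - 24) ≡ 16/28 mod 37. 28⁻¹ ≡ 4 (mod 37), so λ ≡ 27.
  x = λ² - 24 - 15 = 729 - 39 ≡ 24; y = λ·(24 - 24) - 35 ≡ 2. → (24, 2)
9Q: (24, 2) + (15, 14). λ = (14 - 2)/(15 - 24) ≡ 12/28 mod 37. 28⁻¹ ≡ 4 (mod 37) since 28·4 = 112 ≡ 1, so λ ≡ 11.
  x = λ² - 24 - 15 = 121 - 39 ≡ 8; y = λ·(24 - 8) - 2 ≡ 26. → (8, 26)
10Q: (8, 26) + (15, 14). λ = (14 - 26)/(15 - 8) ≡ 25/7 mod 37. 7⁻¹ ≡ 16 (mod 37), so λ ≡ 30.
  x = λ² - 8 - 15 = 900 - 23 ≡ 26; y = λ·(8 - 26) - 26 ≡ 26. → (26, 26)

(26, 26)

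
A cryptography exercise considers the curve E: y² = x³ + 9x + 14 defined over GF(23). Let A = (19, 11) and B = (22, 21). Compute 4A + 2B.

O

First 4A:
Repeated addition: build up to 4A.
2A: tangent at (19, 11): λ = (3·19² + 9)/(2·11) ≡ 11/22. 22⁻¹ ≡ 22 (mod 23), so λ ≡ 11·22 ≡ 12.
  x = λ² - 19 - 19 = 144 - 38 ≡ 14; y = λ·(19 - 14) - 11 ≡ 3. → (14, 3)
3A: (14, 3) + (19, 11). λ = (11 - 3)/(19 - 14) ≡ 8/5 mod 23. 5⁻¹ ≡ 14 (mod 23) since 5·14 = 70 ≡ 1, so λ ≡ 20.
  x = λ² - 14 - 19 = 400 - 33 ≡ 22; y = λ·(14 - 22) - 3 ≡ 21. → (22, 21)
4A: (22, 21) + (19, 11). λ = (11 - 21)/(19 - 22) ≡ 13/20 mod 23. 20⁻¹ ≡ 15 (mod 23) since 20·15 = 300 ≡ 1, so λ ≡ 11.
  x = λ² - 22 - 19 = 121 - 41 ≡ 11; y = λ·(22 - 11) - 21 ≡ 8. → (11, 8)
4A = (11, 8).
Next 2B:
Repeated addition: build up to 2B.
2B: tangent at (22, 21): λ = (3·22² + 9)/(2·21) ≡ 12/19. 19⁻¹ ≡ 17 (mod 23), so λ ≡ 12·17 ≡ 20.
  x = λ² - 22 - 22 = 400 - 44 ≡ 11; y = λ·(22 - 11) - 21 ≡ 15. → (11, 15)
2B = (11, 15).
Finally 4A + 2B:
(11, 8) + (11, 15): same x and y₁ ≡ -y₂, so the sum is ∞.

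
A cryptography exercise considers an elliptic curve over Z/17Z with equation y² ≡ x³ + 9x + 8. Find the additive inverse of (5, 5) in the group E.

(5, 12)

-(5, 5) = (5, -5 mod 17) = (5, 12).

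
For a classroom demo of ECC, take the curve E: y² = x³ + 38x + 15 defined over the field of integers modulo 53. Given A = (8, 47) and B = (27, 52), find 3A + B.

First 3A:
Repeated addition: build up to 3A.
2A: tangent at (8, 47): λ = (3·8² + 38)/(2·47) ≡ 18/41. 41⁻¹ ≡ 22 (mod 53), so λ ≡ 18·22 ≡ 25.
  x = λ² - 8 - 8 = 625 - 16 ≡ 26; y = λ·(8 - 26) - 47 ≡ 33. → (26, 33)
3A: (26, 33) + (8, 47). λ = (47 - 33)/(8 - 26) ≡ 14/35 mod 53. 35⁻¹ ≡ 50 (mod 53) since 35·50 = 1750 ≡ 1, so λ ≡ 11.
  x = λ² - 26 - 8 = 121 - 34 ≡ 34; y = λ·(26 - 34) - 33 ≡ 38. → (34, 38)
3A = (34, 38).
Finally 3A + B:
(34, 38) + (27, 52). λ = (52 - 38)/(27 - 34) ≡ 14/46 mod 53. 46⁻¹ ≡ 15 (mod 53) since 46·15 = 690 ≡ 1, so λ ≡ 51.
  x = λ² - 34 - 27 = 2601 - 61 ≡ 49; y = λ·(34 - 49) - 38 ≡ 45. → (49, 45)

(49, 45)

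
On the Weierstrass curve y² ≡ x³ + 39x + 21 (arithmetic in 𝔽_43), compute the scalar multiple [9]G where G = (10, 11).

Repeated addition: build up to 9G.
2G: tangent at (10, 11): λ = (3·10² + 39)/(2·11) ≡ 38/22. 22⁻¹ ≡ 2 (mod 43), so λ ≡ 38·2 ≡ 33.
  x = λ² - 10 - 10 = 1089 - 20 ≡ 37; y = λ·(10 - 37) - 11 ≡ 1. → (37, 1)
3G: (37, 1) + (10, 11). λ = (11 - 1)/(10 - 37) ≡ 10/16 mod 43. 16⁻¹ ≡ 35 (mod 43), so λ ≡ 6.
  x = λ² - 37 - 10 = 36 - 47 ≡ 32; y = λ·(37 - 32) - 1 ≡ 29. → (32, 29)
4G: (32, 29) + (10, 11). λ = (11 - 29)/(10 - 32) ≡ 25/21 mod 43. 21⁻¹ ≡ 41 (mod 43), so λ ≡ 36.
  x = λ² - 32 - 10 = 1296 - 42 ≡ 7; y = λ·(32 - 7) - 29 ≡ 11. → (7, 11)
5G: (7, 11) + (10, 11). λ = (11 - 11)/(10 - 7) ≡ 0/3 mod 43. 3⁻¹ ≡ 29 (mod 43), so λ ≡ 0.
  x = λ² - 7 - 10 = 0 - 17 ≡ 26; y = λ·(7 - 26) - 11 ≡ 32. → (26, 32)
6G: (26, 32) + (10, 11). λ = (11 - 32)/(10 - 26) ≡ 22/27 mod 43. 27⁻¹ ≡ 8 (mod 43), so λ ≡ 4.
  x = λ² - 26 - 10 = 16 - 36 ≡ 23; y = λ·(26 - 23) - 32 ≡ 23. → (23, 23)
7G: (23, 23) + (10, 11). λ = (11 - 23)/(10 - 23) ≡ 31/30 mod 43. 30⁻¹ ≡ 33 (mod 43) since 30·33 = 990 ≡ 1, so λ ≡ 34.
  x = λ² - 23 - 10 = 1156 - 33 ≡ 5; y = λ·(23 - 5) - 23 ≡ 30. → (5, 30)
8G: (5, 30) + (10, 11). λ = (11 - 30)/(10 - 5) ≡ 24/5 mod 43. 5⁻¹ ≡ 26 (mod 43) since 5·26 = 130 ≡ 1, so λ ≡ 22.
  x = λ² - 5 - 10 = 484 - 15 ≡ 39; y = λ·(5 - 39) - 30 ≡ 39. → (39, 39)
9G: (39, 39) + (10, 11). λ = (11 - 39)/(10 - 39) ≡ 15/14 mod 43. 14⁻¹ ≡ 40 (mod 43) since 14·40 = 560 ≡ 1, so λ ≡ 41.
  x = λ² - 39 - 10 = 1681 - 49 ≡ 41; y = λ·(39 - 41) - 39 ≡ 8. → (41, 8)

(41, 8)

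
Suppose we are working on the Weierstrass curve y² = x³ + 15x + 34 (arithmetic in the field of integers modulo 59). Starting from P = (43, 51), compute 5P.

Double-and-add on 5 = (101)₂. Start with P = (43, 51) for the leading 1-bit.
double: tangent at (43, 51): λ = (3·43² + 15)/(2·51) ≡ 16/43. 43⁻¹ ≡ 11 (mod 59), so λ ≡ 16·11 ≡ 58.
  x = λ² - 43 - 43 = 3364 - 86 ≡ 33; y = λ·(43 - 33) - 51 ≡ 57. → (33, 57)
double: tangent at (33, 57): λ = (3·33² + 15)/(2·57) ≡ 37/55. 55⁻¹ ≡ 44 (mod 59), so λ ≡ 37·44 ≡ 35.
  x = λ² - 33 - 33 = 1225 - 66 ≡ 38; y = λ·(33 - 38) - 57 ≡ 4. → (38, 4)
add P: (38, 4) + (43, 51). λ = (51 - 4)/(43 - 38) ≡ 47/5 mod 59. 5⁻¹ ≡ 12 (mod 59), so λ ≡ 33.
  x = λ² - 38 - 43 = 1089 - 81 ≡ 5; y = λ·(38 - 5) - 4 ≡ 23. → (5, 23)

(5, 23)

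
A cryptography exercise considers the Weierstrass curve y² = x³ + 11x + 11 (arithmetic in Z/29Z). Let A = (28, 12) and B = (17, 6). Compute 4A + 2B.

(26, 3)

First 4A:
Repeated addition: build up to 4A.
2A: tangent at (28, 12): λ = (3·28² + 11)/(2·12) ≡ 14/24. 24⁻¹ ≡ 23 (mod 29), so λ ≡ 14·23 ≡ 3.
  x = λ² - 28 - 28 = 9 - 56 ≡ 11; y = λ·(28 - 11) - 12 ≡ 10. → (11, 10)
3A: (11, 10) + (28, 12). λ = (12 - 10)/(28 - 11) ≡ 2/17 mod 29. 17⁻¹ ≡ 12 (mod 29) since 17·12 = 204 ≡ 1, so λ ≡ 24.
  x = λ² - 11 - 28 = 576 - 39 ≡ 15; y = λ·(11 - 15) - 10 ≡ 10. → (15, 10)
4A: (15, 10) + (28, 12). λ = (12 - 10)/(28 - 15) ≡ 2/13 mod 29. 13⁻¹ ≡ 9 (mod 29), so λ ≡ 18.
  x = λ² - 15 - 28 = 324 - 43 ≡ 20; y = λ·(15 - 20) - 10 ≡ 16. → (20, 16)
4A = (20, 16).
Next 2B:
Repeated addition: build up to 2B.
2B: tangent at (17, 6): λ = (3·17² + 11)/(2·6) ≡ 8/12. 12⁻¹ ≡ 17 (mod 29), so λ ≡ 8·17 ≡ 20.
  x = λ² - 17 - 17 = 400 - 34 ≡ 18; y = λ·(17 - 18) - 6 ≡ 3. → (18, 3)
2B = (18, 3).
Finally 4A + 2B:
(20, 16) + (18, 3). λ = (3 - 16)/(18 - 20) ≡ 16/27 mod 29. 27⁻¹ ≡ 14 (mod 29), so λ ≡ 21.
  x = λ² - 20 - 18 = 441 - 38 ≡ 26; y = λ·(20 - 26) - 16 ≡ 3. → (26, 3)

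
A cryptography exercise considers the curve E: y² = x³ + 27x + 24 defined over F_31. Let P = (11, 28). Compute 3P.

Repeated addition: build up to 3P.
2P: tangent at (11, 28): λ = (3·11² + 27)/(2·28) ≡ 18/25. 25⁻¹ ≡ 5 (mod 31), so λ ≡ 18·5 ≡ 28.
  x = λ² - 11 - 11 = 784 - 22 ≡ 18; y = λ·(11 - 18) - 28 ≡ 24. → (18, 24)
3P: (18, 24) + (11, 28). λ = (28 - 24)/(11 - 18) ≡ 4/24 mod 31. 24⁻¹ ≡ 22 (mod 31) since 24·22 = 528 ≡ 1, so λ ≡ 26.
  x = λ² - 18 - 11 = 676 - 29 ≡ 27; y = λ·(18 - 27) - 24 ≡ 21. → (27, 21)

(27, 21)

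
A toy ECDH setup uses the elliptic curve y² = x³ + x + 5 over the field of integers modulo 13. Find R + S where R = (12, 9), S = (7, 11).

(3, 3)

(12, 9) + (7, 11). λ = (11 - 9)/(7 - 12) ≡ 2/8 mod 13. 8⁻¹ ≡ 5 (mod 13), so λ ≡ 10.
  x = λ² - 12 - 7 = 100 - 19 ≡ 3; y = λ·(12 - 3) - 9 ≡ 3. → (3, 3)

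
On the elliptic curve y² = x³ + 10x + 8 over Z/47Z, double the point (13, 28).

(21, 19)

tangent at (13, 28): λ = (3·13² + 10)/(2·28) ≡ 0/9. 9⁻¹ ≡ 21 (mod 47), so λ ≡ 0·21 ≡ 0.
  x = λ² - 13 - 13 = 0 - 26 ≡ 21; y = λ·(13 - 21) - 28 ≡ 19. → (21, 19)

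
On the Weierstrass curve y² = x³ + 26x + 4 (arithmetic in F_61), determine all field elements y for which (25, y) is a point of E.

x³ + 26x + 4 = 16279 ≡ 53 (mod 61).
53 is a non-residue mod 61; no y exists.

none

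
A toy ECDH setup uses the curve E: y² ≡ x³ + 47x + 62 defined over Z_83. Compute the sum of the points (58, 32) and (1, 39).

(58, 32) + (1, 39). λ = (39 - 32)/(1 - 58) ≡ 7/26 mod 83. 26⁻¹ ≡ 16 (mod 83) since 26·16 = 416 ≡ 1, so λ ≡ 29.
  x = λ² - 58 - 1 = 841 - 59 ≡ 35; y = λ·(58 - 35) - 32 ≡ 54. → (35, 54)

(35, 54)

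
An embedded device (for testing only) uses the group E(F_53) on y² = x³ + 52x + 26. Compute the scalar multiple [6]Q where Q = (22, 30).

(25, 16)

Double-and-add on 6 = (110)₂. Start with Q = (22, 30) for the leading 1-bit.
double: tangent at (22, 30): λ = (3·22² + 52)/(2·30) ≡ 20/7. 7⁻¹ ≡ 38 (mod 53), so λ ≡ 20·38 ≡ 18.
  x = λ² - 22 - 22 = 324 - 44 ≡ 15; y = λ·(22 - 15) - 30 ≡ 43. → (15, 43)
add Q: (15, 43) + (22, 30). λ = (30 - 43)/(22 - 15) ≡ 40/7 mod 53. 7⁻¹ ≡ 38 (mod 53), so λ ≡ 36.
  x = λ² - 15 - 22 = 1296 - 37 ≡ 40; y = λ·(15 - 40) - 43 ≡ 11. → (40, 11)
double: tangent at (40, 11): λ = (3·40² + 52)/(2·11) ≡ 29/22. 22⁻¹ ≡ 41 (mod 53), so λ ≡ 29·41 ≡ 23.
  x = λ² - 40 - 40 = 529 - 80 ≡ 25; y = λ·(40 - 25) - 11 ≡ 16. → (25, 16)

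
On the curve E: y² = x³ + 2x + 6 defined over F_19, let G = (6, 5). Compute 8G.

(10, 0)

Double-and-add on 8 = (1000)₂. Start with G = (6, 5) for the leading 1-bit.
double: tangent at (6, 5): λ = (3·6² + 2)/(2·5) ≡ 15/10. 10⁻¹ ≡ 2 (mod 19), so λ ≡ 15·2 ≡ 11.
  x = λ² - 6 - 6 = 121 - 12 ≡ 14; y = λ·(6 - 14) - 5 ≡ 2. → (14, 2)
double: tangent at (14, 2): λ = (3·14² + 2)/(2·2) ≡ 1/4. 4⁻¹ ≡ 5 (mod 19), so λ ≡ 1·5 ≡ 5.
  x = λ² - 14 - 14 = 25 - 28 ≡ 16; y = λ·(14 - 16) - 2 ≡ 7. → (16, 7)
double: tangent at (16, 7): λ = (3·16² + 2)/(2·7) ≡ 10/14. 14⁻¹ ≡ 15 (mod 19), so λ ≡ 10·15 ≡ 17.
  x = λ² - 16 - 16 = 289 - 32 ≡ 10; y = λ·(16 - 10) - 7 ≡ 0. → (10, 0)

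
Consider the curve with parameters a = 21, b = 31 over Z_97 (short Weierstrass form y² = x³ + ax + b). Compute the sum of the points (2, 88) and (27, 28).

(2, 88) + (27, 28). λ = (28 - 88)/(27 - 2) ≡ 37/25 mod 97. 25⁻¹ ≡ 66 (mod 97), so λ ≡ 17.
  x = λ² - 2 - 27 = 289 - 29 ≡ 66; y = λ·(2 - 66) - 88 ≡ 85. → (66, 85)

(66, 85)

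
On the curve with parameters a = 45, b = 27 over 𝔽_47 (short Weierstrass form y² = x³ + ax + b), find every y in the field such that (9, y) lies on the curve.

none

x³ + 45x + 27 = 1161 ≡ 33 (mod 47).
33 is a non-residue mod 47; no y exists.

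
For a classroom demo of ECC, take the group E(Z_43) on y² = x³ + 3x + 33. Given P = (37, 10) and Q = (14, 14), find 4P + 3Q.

(24, 30)

First 4P:
Double-and-add on 4 = (100)₂. Start with P = (37, 10) for the leading 1-bit.
double: tangent at (37, 10): λ = (3·37² + 3)/(2·10) ≡ 25/20. 20⁻¹ ≡ 28 (mod 43) since 20·28 = 560 ≡ 1, so λ ≡ 25·28 ≡ 12.
  x = λ² - 37 - 37 = 144 - 74 ≡ 27; y = λ·(37 - 27) - 10 ≡ 24. → (27, 24)
double: tangent at (27, 24): λ = (3·27² + 3)/(2·24) ≡ 40/5. 5⁻¹ ≡ 26 (mod 43), so λ ≡ 40·26 ≡ 8.
  x = λ² - 27 - 27 = 64 - 54 ≡ 10; y = λ·(27 - 10) - 24 ≡ 26. → (10, 26)
4P = (10, 26).
Next 3Q:
Repeated addition: build up to 3Q.
2Q: tangent at (14, 14): λ = (3·14² + 3)/(2·14) ≡ 32/28. 28⁻¹ ≡ 20 (mod 43) since 28·20 = 560 ≡ 1, so λ ≡ 32·20 ≡ 38.
  x = λ² - 14 - 14 = 1444 - 28 ≡ 40; y = λ·(14 - 40) - 14 ≡ 30. → (40, 30)
3Q: (40, 30) + (14, 14). λ = (14 - 30)/(14 - 40) ≡ 27/17 mod 43. 17⁻¹ ≡ 38 (mod 43), so λ ≡ 37.
  x = λ² - 40 - 14 = 1369 - 54 ≡ 25; y = λ·(40 - 25) - 30 ≡ 9. → (25, 9)
3Q = (25, 9).
Finally 4P + 3Q:
(10, 26) + (25, 9). λ = (9 - 26)/(25 - 10) ≡ 26/15 mod 43. 15⁻¹ ≡ 23 (mod 43), so λ ≡ 39.
  x = λ² - 10 - 25 = 1521 - 35 ≡ 24; y = λ·(10 - 24) - 26 ≡ 30. → (24, 30)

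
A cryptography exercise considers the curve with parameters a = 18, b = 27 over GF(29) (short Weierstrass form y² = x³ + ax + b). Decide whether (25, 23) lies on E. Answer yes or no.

yes

y² = 23² ≡ 7; x³ + 18x + 27 = 16102 ≡ 7 (mod 29). 7 = 7.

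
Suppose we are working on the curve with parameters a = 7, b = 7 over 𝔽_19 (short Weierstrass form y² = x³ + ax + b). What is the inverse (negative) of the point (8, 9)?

-(8, 9) = (8, -9 mod 19) = (8, 10).

(8, 10)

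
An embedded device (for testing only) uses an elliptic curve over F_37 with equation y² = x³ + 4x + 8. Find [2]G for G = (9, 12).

tangent at (9, 12): λ = (3·9² + 4)/(2·12) ≡ 25/24. 24⁻¹ ≡ 17 (mod 37) since 24·17 = 408 ≡ 1, so λ ≡ 25·17 ≡ 18.
  x = λ² - 9 - 9 = 324 - 18 ≡ 10; y = λ·(9 - 10) - 12 ≡ 7. → (10, 7)

(10, 7)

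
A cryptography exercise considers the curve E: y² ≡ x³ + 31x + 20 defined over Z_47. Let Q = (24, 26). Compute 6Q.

(17, 33)

Repeated addition: build up to 6Q.
2Q: tangent at (24, 26): λ = (3·24² + 31)/(2·26) ≡ 20/5. 5⁻¹ ≡ 19 (mod 47), so λ ≡ 20·19 ≡ 4.
  x = λ² - 24 - 24 = 16 - 48 ≡ 15; y = λ·(24 - 15) - 26 ≡ 10. → (15, 10)
3Q: (15, 10) + (24, 26). λ = (26 - 10)/(24 - 15) ≡ 16/9 mod 47. 9⁻¹ ≡ 21 (mod 47) since 9·21 = 189 ≡ 1, so λ ≡ 7.
  x = λ² - 15 - 24 = 49 - 39 ≡ 10; y = λ·(15 - 10) - 10 ≡ 25. → (10, 25)
4Q: (10, 25) + (24, 26). λ = (26 - 25)/(24 - 10) ≡ 1/14 mod 47. 14⁻¹ ≡ 37 (mod 47), so λ ≡ 37.
  x = λ² - 10 - 24 = 1369 - 34 ≡ 19; y = λ·(10 - 19) - 25 ≡ 18. → (19, 18)
5Q: (19, 18) + (24, 26). λ = (26 - 18)/(24 - 19) ≡ 8/5 mod 47. 5⁻¹ ≡ 19 (mod 47), so λ ≡ 11.
  x = λ² - 19 - 24 = 121 - 43 ≡ 31; y = λ·(19 - 31) - 18 ≡ 38. → (31, 38)
6Q: (31, 38) + (24, 26). λ = (26 - 38)/(24 - 31) ≡ 35/40 mod 47. 40⁻¹ ≡ 20 (mod 47) since 40·20 = 800 ≡ 1, so λ ≡ 42.
  x = λ² - 31 - 24 = 1764 - 55 ≡ 17; y = λ·(31 - 17) - 38 ≡ 33. → (17, 33)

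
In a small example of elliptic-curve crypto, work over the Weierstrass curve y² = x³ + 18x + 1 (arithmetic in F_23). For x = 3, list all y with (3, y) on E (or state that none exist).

6, 17

x³ + 18x + 1 = 82 ≡ 13 (mod 23).
Square roots of 13 mod 23: 6 and 17 (since 6² = 36 ≡ 13).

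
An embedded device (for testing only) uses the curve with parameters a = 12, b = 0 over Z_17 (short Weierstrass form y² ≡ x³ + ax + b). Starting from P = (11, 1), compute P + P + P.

(7, 11)

Repeated addition: build up to 3P.
2P: tangent at (11, 1): λ = (3·11² + 12)/(2·1) ≡ 1/2. 2⁻¹ ≡ 9 (mod 17) since 2·9 = 18 ≡ 1, so λ ≡ 1·9 ≡ 9.
  x = λ² - 11 - 11 = 81 - 22 ≡ 8; y = λ·(11 - 8) - 1 ≡ 9. → (8, 9)
3P: (8, 9) + (11, 1). λ = (1 - 9)/(11 - 8) ≡ 9/3 mod 17. 3⁻¹ ≡ 6 (mod 17), so λ ≡ 3.
  x = λ² - 8 - 11 = 9 - 19 ≡ 7; y = λ·(8 - 7) - 9 ≡ 11. → (7, 11)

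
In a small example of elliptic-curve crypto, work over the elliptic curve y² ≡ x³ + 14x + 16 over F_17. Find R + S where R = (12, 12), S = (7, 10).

(12, 12) + (7, 10). λ = (10 - 12)/(7 - 12) ≡ 15/12 mod 17. 12⁻¹ ≡ 10 (mod 17), so λ ≡ 14.
  x = λ² - 12 - 7 = 196 - 19 ≡ 7; y = λ·(12 - 7) - 12 ≡ 7. → (7, 7)

(7, 7)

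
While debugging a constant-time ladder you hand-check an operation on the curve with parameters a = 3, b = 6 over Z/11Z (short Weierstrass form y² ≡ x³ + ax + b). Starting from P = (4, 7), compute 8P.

(8, 5)

Double-and-add on 8 = (1000)₂. Start with P = (4, 7) for the leading 1-bit.
double: tangent at (4, 7): λ = (3·4² + 3)/(2·7) ≡ 7/3. 3⁻¹ ≡ 4 (mod 11) since 3·4 = 12 ≡ 1, so λ ≡ 7·4 ≡ 6.
  x = λ² - 4 - 4 = 36 - 8 ≡ 6; y = λ·(4 - 6) - 7 ≡ 3. → (6, 3)
double: tangent at (6, 3): λ = (3·6² + 3)/(2·3) ≡ 1/6. 6⁻¹ ≡ 2 (mod 11) since 6·2 = 12 ≡ 1, so λ ≡ 1·2 ≡ 2.
  x = λ² - 6 - 6 = 4 - 12 ≡ 3; y = λ·(6 - 3) - 3 ≡ 3. → (3, 3)
double: tangent at (3, 3): λ = (3·3² + 3)/(2·3) ≡ 8/6. 6⁻¹ ≡ 2 (mod 11) since 6·2 = 12 ≡ 1, so λ ≡ 8·2 ≡ 5.
  x = λ² - 3 - 3 = 25 - 6 ≡ 8; y = λ·(3 - 8) - 3 ≡ 5. → (8, 5)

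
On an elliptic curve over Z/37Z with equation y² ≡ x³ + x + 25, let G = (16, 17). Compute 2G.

tangent at (16, 17): λ = (3·16² + 1)/(2·17) ≡ 29/34. 34⁻¹ ≡ 12 (mod 37), so λ ≡ 29·12 ≡ 15.
  x = λ² - 16 - 16 = 225 - 32 ≡ 8; y = λ·(16 - 8) - 17 ≡ 29. → (8, 29)

(8, 29)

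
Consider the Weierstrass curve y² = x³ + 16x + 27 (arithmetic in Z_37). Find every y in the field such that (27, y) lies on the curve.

none

x³ + 16x + 27 = 20142 ≡ 14 (mod 37).
14 is a non-residue mod 37; no y exists.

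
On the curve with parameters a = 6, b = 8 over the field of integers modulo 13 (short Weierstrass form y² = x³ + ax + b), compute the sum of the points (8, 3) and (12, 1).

(3, 1)

(8, 3) + (12, 1). λ = (1 - 3)/(12 - 8) ≡ 11/4 mod 13. 4⁻¹ ≡ 10 (mod 13) since 4·10 = 40 ≡ 1, so λ ≡ 6.
  x = λ² - 8 - 12 = 36 - 20 ≡ 3; y = λ·(8 - 3) - 3 ≡ 1. → (3, 1)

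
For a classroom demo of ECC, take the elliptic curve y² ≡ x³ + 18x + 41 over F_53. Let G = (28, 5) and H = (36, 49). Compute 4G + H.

First 4G:
Double-and-add on 4 = (100)₂. Start with G = (28, 5) for the leading 1-bit.
double: tangent at (28, 5): λ = (3·28² + 18)/(2·5) ≡ 38/10. 10⁻¹ ≡ 16 (mod 53) since 10·16 = 160 ≡ 1, so λ ≡ 38·16 ≡ 25.
  x = λ² - 28 - 28 = 625 - 56 ≡ 39; y = λ·(28 - 39) - 5 ≡ 38. → (39, 38)
double: tangent at (39, 38): λ = (3·39² + 18)/(2·38) ≡ 23/23. 23⁻¹ ≡ 30 (mod 53), so λ ≡ 23·30 ≡ 1.
  x = λ² - 39 - 39 = 1 - 78 ≡ 29; y = λ·(39 - 29) - 38 ≡ 25. → (29, 25)
4G = (29, 25).
Finally 4G + H:
(29, 25) + (36, 49). λ = (49 - 25)/(36 - 29) ≡ 24/7 mod 53. 7⁻¹ ≡ 38 (mod 53), so λ ≡ 11.
  x = λ² - 29 - 36 = 121 - 65 ≡ 3; y = λ·(29 - 3) - 25 ≡ 49. → (3, 49)

(3, 49)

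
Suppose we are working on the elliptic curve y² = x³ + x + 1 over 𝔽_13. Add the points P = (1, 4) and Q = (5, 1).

(10, 6)

(1, 4) + (5, 1). λ = (1 - 4)/(5 - 1) ≡ 10/4 mod 13. 4⁻¹ ≡ 10 (mod 13), so λ ≡ 9.
  x = λ² - 1 - 5 = 81 - 6 ≡ 10; y = λ·(1 - 10) - 4 ≡ 6. → (10, 6)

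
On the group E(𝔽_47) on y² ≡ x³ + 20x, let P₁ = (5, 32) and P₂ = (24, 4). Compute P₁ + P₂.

(5, 32) + (24, 4). λ = (4 - 32)/(24 - 5) ≡ 19/19 mod 47. 19⁻¹ ≡ 5 (mod 47), so λ ≡ 1.
  x = λ² - 5 - 24 = 1 - 29 ≡ 19; y = λ·(5 - 19) - 32 ≡ 1. → (19, 1)

(19, 1)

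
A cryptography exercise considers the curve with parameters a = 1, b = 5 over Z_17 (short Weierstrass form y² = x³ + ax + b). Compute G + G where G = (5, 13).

tangent at (5, 13): λ = (3·5² + 1)/(2·13) ≡ 8/9. 9⁻¹ ≡ 2 (mod 17), so λ ≡ 8·2 ≡ 16.
  x = λ² - 5 - 5 = 256 - 10 ≡ 8; y = λ·(5 - 8) - 13 ≡ 7. → (8, 7)

(8, 7)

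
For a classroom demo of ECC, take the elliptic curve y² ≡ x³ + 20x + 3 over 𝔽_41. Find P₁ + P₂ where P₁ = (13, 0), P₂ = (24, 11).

(5, 8)

(13, 0) + (24, 11). λ = (11 - 0)/(24 - 13) ≡ 11/11 mod 41. 11⁻¹ ≡ 15 (mod 41), so λ ≡ 1.
  x = λ² - 13 - 24 = 1 - 37 ≡ 5; y = λ·(13 - 5) - 0 ≡ 8. → (5, 8)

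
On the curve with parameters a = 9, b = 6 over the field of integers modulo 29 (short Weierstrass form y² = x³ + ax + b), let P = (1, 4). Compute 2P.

tangent at (1, 4): λ = (3·1² + 9)/(2·4) ≡ 12/8. 8⁻¹ ≡ 11 (mod 29) since 8·11 = 88 ≡ 1, so λ ≡ 12·11 ≡ 16.
  x = λ² - 1 - 1 = 256 - 2 ≡ 22; y = λ·(1 - 22) - 4 ≡ 8. → (22, 8)

(22, 8)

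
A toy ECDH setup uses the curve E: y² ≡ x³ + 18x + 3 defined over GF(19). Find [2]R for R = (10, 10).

(5, 3)

tangent at (10, 10): λ = (3·10² + 18)/(2·10) ≡ 14/1. 1⁻¹ ≡ 1 (mod 19) since 1·1 = 1 ≡ 1, so λ ≡ 14·1 ≡ 14.
  x = λ² - 10 - 10 = 196 - 20 ≡ 5; y = λ·(10 - 5) - 10 ≡ 3. → (5, 3)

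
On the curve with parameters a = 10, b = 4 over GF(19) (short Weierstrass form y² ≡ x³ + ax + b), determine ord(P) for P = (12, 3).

8

2P: tangent at (12, 3): λ = (3·12² + 10)/(2·3) ≡ 5/6. 6⁻¹ ≡ 16 (mod 19), so λ ≡ 5·16 ≡ 4.
  x = λ² - 12 - 12 = 16 - 24 ≡ 11; y = λ·(12 - 11) - 3 ≡ 1. → (11, 1)
3P: (11, 1) + (12, 3). λ = (3 - 1)/(12 - 11) ≡ 2/1 mod 19. 1⁻¹ ≡ 1 (mod 19), so λ ≡ 2.
  x = λ² - 11 - 12 = 4 - 23 ≡ 0; y = λ·(11 - 0) - 1 ≡ 2. → (0, 2)
4P: (0, 2) + (12, 3). λ = (3 - 2)/(12 - 0) ≡ 1/12 mod 19. 12⁻¹ ≡ 8 (mod 19) since 12·8 = 96 ≡ 1, so λ ≡ 8.
  x = λ² - 0 - 12 = 64 - 12 ≡ 14; y = λ·(0 - 14) - 2 ≡ 0. → (14, 0)
5P: (14, 0) + (12, 3). λ = (3 - 0)/(12 - 14) ≡ 3/17 mod 19. 17⁻¹ ≡ 9 (mod 19) since 17·9 = 153 ≡ 1, so λ ≡ 8.
  x = λ² - 14 - 12 = 64 - 26 ≡ 0; y = λ·(14 - 0) - 0 ≡ 17. → (0, 17)
6P: (0, 17) + (12, 3). λ = (3 - 17)/(12 - 0) ≡ 5/12 mod 19. 12⁻¹ ≡ 8 (mod 19), so λ ≡ 2.
  x = λ² - 0 - 12 = 4 - 12 ≡ 11; y = λ·(0 - 11) - 17 ≡ 18. → (11, 18)
7P: (11, 18) + (12, 3). λ = (3 - 18)/(12 - 11) ≡ 4/1 mod 19. 1⁻¹ ≡ 1 (mod 19), so λ ≡ 4.
  x = λ² - 11 - 12 = 16 - 23 ≡ 12; y = λ·(11 - 12) - 18 ≡ 16. → (12, 16)
8P: (12, 16) + (12, 3): same x and y₁ ≡ -y₂, so the sum is O.
8P = O, so the order is 8.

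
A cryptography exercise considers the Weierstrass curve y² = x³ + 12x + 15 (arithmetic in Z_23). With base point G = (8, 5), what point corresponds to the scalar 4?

(4, 14)

Double-and-add on 4 = (100)₂. Start with G = (8, 5) for the leading 1-bit.
double: tangent at (8, 5): λ = (3·8² + 12)/(2·5) ≡ 20/10. 10⁻¹ ≡ 7 (mod 23), so λ ≡ 20·7 ≡ 2.
  x = λ² - 8 - 8 = 4 - 16 ≡ 11; y = λ·(8 - 11) - 5 ≡ 12. → (11, 12)
double: tangent at (11, 12): λ = (3·11² + 12)/(2·12) ≡ 7/1. 1⁻¹ ≡ 1 (mod 23) since 1·1 = 1 ≡ 1, so λ ≡ 7·1 ≡ 7.
  x = λ² - 11 - 11 = 49 - 22 ≡ 4; y = λ·(11 - 4) - 12 ≡ 14. → (4, 14)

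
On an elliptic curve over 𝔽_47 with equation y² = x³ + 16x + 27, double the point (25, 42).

(25, 5)

tangent at (25, 42): λ = (3·25² + 16)/(2·42) ≡ 11/37. 37⁻¹ ≡ 14 (mod 47) since 37·14 = 518 ≡ 1, so λ ≡ 11·14 ≡ 13.
  x = λ² - 25 - 25 = 169 - 50 ≡ 25; y = λ·(25 - 25) - 42 ≡ 5. → (25, 5)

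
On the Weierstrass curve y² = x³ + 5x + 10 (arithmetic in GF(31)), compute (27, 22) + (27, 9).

O

The two points share x = 27 and their y-coordinates satisfy 22 + 9 ≡ 0 (mod 31), so they are inverses. Their sum is the point at infinity.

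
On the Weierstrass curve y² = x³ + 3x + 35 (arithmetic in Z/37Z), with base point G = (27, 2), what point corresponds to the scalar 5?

(26, 22)

Double-and-add on 5 = (101)₂. Start with G = (27, 2) for the leading 1-bit.
double: tangent at (27, 2): λ = (3·27² + 3)/(2·2) ≡ 7/4. 4⁻¹ ≡ 28 (mod 37) since 4·28 = 112 ≡ 1, so λ ≡ 7·28 ≡ 11.
  x = λ² - 27 - 27 = 121 - 54 ≡ 30; y = λ·(27 - 30) - 2 ≡ 2. → (30, 2)
double: tangent at (30, 2): λ = (3·30² + 3)/(2·2) ≡ 2/4. 4⁻¹ ≡ 28 (mod 37), so λ ≡ 2·28 ≡ 19.
  x = λ² - 30 - 30 = 361 - 60 ≡ 5; y = λ·(30 - 5) - 2 ≡ 29. → (5, 29)
add G: (5, 29) + (27, 2). λ = (2 - 29)/(27 - 5) ≡ 10/22 mod 37. 22⁻¹ ≡ 32 (mod 37) since 22·32 = 704 ≡ 1, so λ ≡ 24.
  x = λ² - 5 - 27 = 576 - 32 ≡ 26; y = λ·(5 - 26) - 29 ≡ 22. → (26, 22)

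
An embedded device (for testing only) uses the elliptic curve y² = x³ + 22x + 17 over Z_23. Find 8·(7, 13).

Write P = (7, 13).
Double-and-add on 8 = (1000)₂. Start with P = (7, 13) for the leading 1-bit.
double: tangent at (7, 13): λ = (3·7² + 22)/(2·13) ≡ 8/3. 3⁻¹ ≡ 8 (mod 23), so λ ≡ 8·8 ≡ 18.
  x = λ² - 7 - 7 = 324 - 14 ≡ 11; y = λ·(7 - 11) - 13 ≡ 7. → (11, 7)
double: tangent at (11, 7): λ = (3·11² + 22)/(2·7) ≡ 17/14. 14⁻¹ ≡ 5 (mod 23), so λ ≡ 17·5 ≡ 16.
  x = λ² - 11 - 11 = 256 - 22 ≡ 4; y = λ·(11 - 4) - 7 ≡ 13. → (4, 13)
double: tangent at (4, 13): λ = (3·4² + 22)/(2·13) ≡ 1/3. 3⁻¹ ≡ 8 (mod 23), so λ ≡ 1·8 ≡ 8.
  x = λ² - 4 - 4 = 64 - 8 ≡ 10; y = λ·(4 - 10) - 13 ≡ 8. → (10, 8)

(10, 8)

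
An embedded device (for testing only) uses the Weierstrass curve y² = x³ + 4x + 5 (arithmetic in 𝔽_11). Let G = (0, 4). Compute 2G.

tangent at (0, 4): λ = (3·0² + 4)/(2·4) ≡ 4/8. 8⁻¹ ≡ 7 (mod 11), so λ ≡ 4·7 ≡ 6.
  x = λ² - 0 - 0 = 36 - 0 ≡ 3; y = λ·(0 - 3) - 4 ≡ 0. → (3, 0)

(3, 0)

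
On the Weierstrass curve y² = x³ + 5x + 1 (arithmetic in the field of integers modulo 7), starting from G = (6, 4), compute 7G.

Repeated addition: build up to 7G.
2G: tangent at (6, 4): λ = (3·6² + 5)/(2·4) ≡ 1/1. 1⁻¹ ≡ 1 (mod 7), so λ ≡ 1·1 ≡ 1.
  x = λ² - 6 - 6 = 1 - 12 ≡ 3; y = λ·(6 - 3) - 4 ≡ 6. → (3, 6)
3G: (3, 6) + (6, 4). λ = (4 - 6)/(6 - 3) ≡ 5/3 mod 7. 3⁻¹ ≡ 5 (mod 7) since 3·5 = 15 ≡ 1, so λ ≡ 4.
  x = λ² - 3 - 6 = 16 - 9 ≡ 0; y = λ·(3 - 0) - 6 ≡ 6. → (0, 6)
4G: (0, 6) + (6, 4). λ = (4 - 6)/(6 - 0) ≡ 5/6 mod 7. 6⁻¹ ≡ 6 (mod 7) since 6·6 = 36 ≡ 1, so λ ≡ 2.
  x = λ² - 0 - 6 = 4 - 6 ≡ 5; y = λ·(0 - 5) - 6 ≡ 5. → (5, 5)
5G: (5, 5) + (6, 4). λ = (4 - 5)/(6 - 5) ≡ 6/1 mod 7. 1⁻¹ ≡ 1 (mod 7) since 1·1 = 1 ≡ 1, so λ ≡ 6.
  x = λ² - 5 - 6 = 36 - 11 ≡ 4; y = λ·(5 - 4) - 5 ≡ 1. → (4, 1)
6G: (4, 1) + (6, 4). λ = (4 - 1)/(6 - 4) ≡ 3/2 mod 7. 2⁻¹ ≡ 4 (mod 7), so λ ≡ 5.
  x = λ² - 4 - 6 = 25 - 10 ≡ 1; y = λ·(4 - 1) - 1 ≡ 0. → (1, 0)
7G: (1, 0) + (6, 4). λ = (4 - 0)/(6 - 1) ≡ 4/5 mod 7. 5⁻¹ ≡ 3 (mod 7), so λ ≡ 5.
  x = λ² - 1 - 6 = 25 - 7 ≡ 4; y = λ·(1 - 4) - 0 ≡ 6. → (4, 6)

(4, 6)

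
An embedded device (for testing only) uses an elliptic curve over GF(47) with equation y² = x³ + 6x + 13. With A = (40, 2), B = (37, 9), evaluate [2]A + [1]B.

(46, 10)

First 2A:
Repeated addition: build up to 2A.
2A: tangent at (40, 2): λ = (3·40² + 6)/(2·2) ≡ 12/4. 4⁻¹ ≡ 12 (mod 47), so λ ≡ 12·12 ≡ 3.
  x = λ² - 40 - 40 = 9 - 80 ≡ 23; y = λ·(40 - 23) - 2 ≡ 2. → (23, 2)
2A = (23, 2).
Finally 2A + B:
(23, 2) + (37, 9). λ = (9 - 2)/(37 - 23) ≡ 7/14 mod 47. 14⁻¹ ≡ 37 (mod 47), so λ ≡ 24.
  x = λ² - 23 - 37 = 576 - 60 ≡ 46; y = λ·(23 - 46) - 2 ≡ 10. → (46, 10)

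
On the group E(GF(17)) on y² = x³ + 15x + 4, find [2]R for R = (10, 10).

(6, 2)

tangent at (10, 10): λ = (3·10² + 15)/(2·10) ≡ 9/3. 3⁻¹ ≡ 6 (mod 17) since 3·6 = 18 ≡ 1, so λ ≡ 9·6 ≡ 3.
  x = λ² - 10 - 10 = 9 - 20 ≡ 6; y = λ·(10 - 6) - 10 ≡ 2. → (6, 2)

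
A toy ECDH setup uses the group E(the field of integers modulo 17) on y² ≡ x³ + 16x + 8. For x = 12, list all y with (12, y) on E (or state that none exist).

x³ + 16x + 8 = 1928 ≡ 7 (mod 17).
7 is a non-residue mod 17; no y exists.

none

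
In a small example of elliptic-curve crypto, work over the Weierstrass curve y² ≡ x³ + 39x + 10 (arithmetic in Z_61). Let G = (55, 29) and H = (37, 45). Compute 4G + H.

First 4G:
Repeated addition: build up to 4G.
2G: tangent at (55, 29): λ = (3·55² + 39)/(2·29) ≡ 25/58. 58⁻¹ ≡ 20 (mod 61), so λ ≡ 25·20 ≡ 12.
  x = λ² - 55 - 55 = 144 - 110 ≡ 34; y = λ·(55 - 34) - 29 ≡ 40. → (34, 40)
3G: (34, 40) + (55, 29). λ = (29 - 40)/(55 - 34) ≡ 50/21 mod 61. 21⁻¹ ≡ 32 (mod 61), so λ ≡ 14.
  x = λ² - 34 - 55 = 196 - 89 ≡ 46; y = λ·(34 - 46) - 40 ≡ 36. → (46, 36)
4G: (46, 36) + (55, 29). λ = (29 - 36)/(55 - 46) ≡ 54/9 mod 61. 9⁻¹ ≡ 34 (mod 61), so λ ≡ 6.
  x = λ² - 46 - 55 = 36 - 101 ≡ 57; y = λ·(46 - 57) - 36 ≡ 20. → (57, 20)
4G = (57, 20).
Finally 4G + H:
(57, 20) + (37, 45). λ = (45 - 20)/(37 - 57) ≡ 25/41 mod 61. 41⁻¹ ≡ 3 (mod 61) since 41·3 = 123 ≡ 1, so λ ≡ 14.
  x = λ² - 57 - 37 = 196 - 94 ≡ 41; y = λ·(57 - 41) - 20 ≡ 21. → (41, 21)

(41, 21)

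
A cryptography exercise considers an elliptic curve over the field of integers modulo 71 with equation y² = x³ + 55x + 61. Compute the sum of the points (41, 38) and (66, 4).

(64, 16)

(41, 38) + (66, 4). λ = (4 - 38)/(66 - 41) ≡ 37/25 mod 71. 25⁻¹ ≡ 54 (mod 71), so λ ≡ 10.
  x = λ² - 41 - 66 = 100 - 107 ≡ 64; y = λ·(41 - 64) - 38 ≡ 16. → (64, 16)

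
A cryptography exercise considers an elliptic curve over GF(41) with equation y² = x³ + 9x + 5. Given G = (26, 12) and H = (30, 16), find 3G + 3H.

(3, 10)

First 3G:
Repeated addition: build up to 3G.
2G: tangent at (26, 12): λ = (3·26² + 9)/(2·12) ≡ 28/24. 24⁻¹ ≡ 12 (mod 41) since 24·12 = 288 ≡ 1, so λ ≡ 28·12 ≡ 8.
  x = λ² - 26 - 26 = 64 - 52 ≡ 12; y = λ·(26 - 12) - 12 ≡ 18. → (12, 18)
3G: (12, 18) + (26, 12). λ = (12 - 18)/(26 - 12) ≡ 35/14 mod 41. 14⁻¹ ≡ 3 (mod 41) since 14·3 = 42 ≡ 1, so λ ≡ 23.
  x = λ² - 12 - 26 = 529 - 38 ≡ 40; y = λ·(12 - 40) - 18 ≡ 35. → (40, 35)
3G = (40, 35).
Next 3H:
Repeated addition: build up to 3H.
2H: tangent at (30, 16): λ = (3·30² + 9)/(2·16) ≡ 3/32. 32⁻¹ ≡ 9 (mod 41), so λ ≡ 3·9 ≡ 27.
  x = λ² - 30 - 30 = 729 - 60 ≡ 13; y = λ·(30 - 13) - 16 ≡ 33. → (13, 33)
3H: (13, 33) + (30, 16). λ = (16 - 33)/(30 - 13) ≡ 24/17 mod 41. 17⁻¹ ≡ 29 (mod 41), so λ ≡ 40.
  x = λ² - 13 - 30 = 1600 - 43 ≡ 40; y = λ·(13 - 40) - 33 ≡ 35. → (40, 35)
3H = (40, 35).
Finally 3G + 3H:
tangent at (40, 35): λ = (3·40² + 9)/(2·35) ≡ 12/29. 29⁻¹ ≡ 17 (mod 41), so λ ≡ 12·17 ≡ 40.
  x = λ² - 40 - 40 = 1600 - 80 ≡ 3; y = λ·(40 - 3) - 35 ≡ 10. → (3, 10)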